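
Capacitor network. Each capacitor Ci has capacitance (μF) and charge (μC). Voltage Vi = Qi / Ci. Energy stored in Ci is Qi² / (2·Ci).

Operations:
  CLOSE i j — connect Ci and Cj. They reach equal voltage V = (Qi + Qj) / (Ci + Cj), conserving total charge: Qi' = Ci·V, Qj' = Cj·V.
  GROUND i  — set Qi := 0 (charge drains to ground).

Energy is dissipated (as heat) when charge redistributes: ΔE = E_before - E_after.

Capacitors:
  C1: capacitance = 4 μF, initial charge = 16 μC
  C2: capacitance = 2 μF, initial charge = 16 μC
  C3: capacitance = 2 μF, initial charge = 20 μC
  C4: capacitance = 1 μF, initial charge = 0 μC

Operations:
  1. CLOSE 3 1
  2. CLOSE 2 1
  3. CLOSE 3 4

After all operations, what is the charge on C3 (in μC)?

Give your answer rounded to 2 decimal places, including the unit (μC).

Answer: 8.00 μC

Derivation:
Initial: C1(4μF, Q=16μC, V=4.00V), C2(2μF, Q=16μC, V=8.00V), C3(2μF, Q=20μC, V=10.00V), C4(1μF, Q=0μC, V=0.00V)
Op 1: CLOSE 3-1: Q_total=36.00, C_total=6.00, V=6.00; Q3=12.00, Q1=24.00; dissipated=24.000
Op 2: CLOSE 2-1: Q_total=40.00, C_total=6.00, V=6.67; Q2=13.33, Q1=26.67; dissipated=2.667
Op 3: CLOSE 3-4: Q_total=12.00, C_total=3.00, V=4.00; Q3=8.00, Q4=4.00; dissipated=12.000
Final charges: Q1=26.67, Q2=13.33, Q3=8.00, Q4=4.00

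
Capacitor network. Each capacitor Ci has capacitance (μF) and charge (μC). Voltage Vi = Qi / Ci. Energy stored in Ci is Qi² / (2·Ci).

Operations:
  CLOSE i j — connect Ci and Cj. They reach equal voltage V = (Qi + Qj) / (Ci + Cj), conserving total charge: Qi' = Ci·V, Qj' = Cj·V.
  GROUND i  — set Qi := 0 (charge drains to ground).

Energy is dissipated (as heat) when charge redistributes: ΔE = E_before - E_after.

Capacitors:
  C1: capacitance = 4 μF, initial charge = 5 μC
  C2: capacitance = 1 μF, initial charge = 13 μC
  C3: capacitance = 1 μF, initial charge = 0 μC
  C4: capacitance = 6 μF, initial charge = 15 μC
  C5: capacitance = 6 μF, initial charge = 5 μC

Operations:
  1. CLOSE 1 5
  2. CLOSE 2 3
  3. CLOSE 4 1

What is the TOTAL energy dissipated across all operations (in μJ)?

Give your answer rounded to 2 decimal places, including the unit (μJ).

Answer: 45.16 μJ

Derivation:
Initial: C1(4μF, Q=5μC, V=1.25V), C2(1μF, Q=13μC, V=13.00V), C3(1μF, Q=0μC, V=0.00V), C4(6μF, Q=15μC, V=2.50V), C5(6μF, Q=5μC, V=0.83V)
Op 1: CLOSE 1-5: Q_total=10.00, C_total=10.00, V=1.00; Q1=4.00, Q5=6.00; dissipated=0.208
Op 2: CLOSE 2-3: Q_total=13.00, C_total=2.00, V=6.50; Q2=6.50, Q3=6.50; dissipated=42.250
Op 3: CLOSE 4-1: Q_total=19.00, C_total=10.00, V=1.90; Q4=11.40, Q1=7.60; dissipated=2.700
Total dissipated: 45.158 μJ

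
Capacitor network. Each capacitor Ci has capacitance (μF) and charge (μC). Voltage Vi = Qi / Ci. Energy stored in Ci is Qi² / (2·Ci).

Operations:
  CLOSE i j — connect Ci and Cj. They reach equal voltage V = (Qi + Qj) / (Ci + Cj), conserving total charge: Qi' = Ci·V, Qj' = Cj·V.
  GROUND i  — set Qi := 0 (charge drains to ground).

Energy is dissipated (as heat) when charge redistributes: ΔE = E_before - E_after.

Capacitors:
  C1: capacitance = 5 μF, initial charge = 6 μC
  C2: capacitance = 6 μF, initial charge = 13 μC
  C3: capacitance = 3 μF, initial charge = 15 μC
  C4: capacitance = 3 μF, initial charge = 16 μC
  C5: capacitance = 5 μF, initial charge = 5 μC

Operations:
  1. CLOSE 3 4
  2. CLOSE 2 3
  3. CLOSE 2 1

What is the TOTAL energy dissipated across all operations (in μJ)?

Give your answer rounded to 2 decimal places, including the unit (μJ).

Answer: 14.36 μJ

Derivation:
Initial: C1(5μF, Q=6μC, V=1.20V), C2(6μF, Q=13μC, V=2.17V), C3(3μF, Q=15μC, V=5.00V), C4(3μF, Q=16μC, V=5.33V), C5(5μF, Q=5μC, V=1.00V)
Op 1: CLOSE 3-4: Q_total=31.00, C_total=6.00, V=5.17; Q3=15.50, Q4=15.50; dissipated=0.083
Op 2: CLOSE 2-3: Q_total=28.50, C_total=9.00, V=3.17; Q2=19.00, Q3=9.50; dissipated=9.000
Op 3: CLOSE 2-1: Q_total=25.00, C_total=11.00, V=2.27; Q2=13.64, Q1=11.36; dissipated=5.274
Total dissipated: 14.358 μJ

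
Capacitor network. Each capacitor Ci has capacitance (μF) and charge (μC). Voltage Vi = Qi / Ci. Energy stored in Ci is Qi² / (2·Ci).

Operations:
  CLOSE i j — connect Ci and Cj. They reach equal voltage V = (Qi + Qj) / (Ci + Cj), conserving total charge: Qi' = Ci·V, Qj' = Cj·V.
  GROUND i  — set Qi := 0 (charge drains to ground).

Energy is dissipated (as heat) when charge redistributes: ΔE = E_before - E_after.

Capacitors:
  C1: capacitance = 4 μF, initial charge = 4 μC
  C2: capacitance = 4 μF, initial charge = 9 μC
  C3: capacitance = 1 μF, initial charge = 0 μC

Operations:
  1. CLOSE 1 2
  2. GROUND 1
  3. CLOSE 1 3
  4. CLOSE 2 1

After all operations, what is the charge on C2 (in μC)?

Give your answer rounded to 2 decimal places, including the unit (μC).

Initial: C1(4μF, Q=4μC, V=1.00V), C2(4μF, Q=9μC, V=2.25V), C3(1μF, Q=0μC, V=0.00V)
Op 1: CLOSE 1-2: Q_total=13.00, C_total=8.00, V=1.62; Q1=6.50, Q2=6.50; dissipated=1.562
Op 2: GROUND 1: Q1=0; energy lost=5.281
Op 3: CLOSE 1-3: Q_total=0.00, C_total=5.00, V=0.00; Q1=0.00, Q3=0.00; dissipated=0.000
Op 4: CLOSE 2-1: Q_total=6.50, C_total=8.00, V=0.81; Q2=3.25, Q1=3.25; dissipated=2.641
Final charges: Q1=3.25, Q2=3.25, Q3=0.00

Answer: 3.25 μC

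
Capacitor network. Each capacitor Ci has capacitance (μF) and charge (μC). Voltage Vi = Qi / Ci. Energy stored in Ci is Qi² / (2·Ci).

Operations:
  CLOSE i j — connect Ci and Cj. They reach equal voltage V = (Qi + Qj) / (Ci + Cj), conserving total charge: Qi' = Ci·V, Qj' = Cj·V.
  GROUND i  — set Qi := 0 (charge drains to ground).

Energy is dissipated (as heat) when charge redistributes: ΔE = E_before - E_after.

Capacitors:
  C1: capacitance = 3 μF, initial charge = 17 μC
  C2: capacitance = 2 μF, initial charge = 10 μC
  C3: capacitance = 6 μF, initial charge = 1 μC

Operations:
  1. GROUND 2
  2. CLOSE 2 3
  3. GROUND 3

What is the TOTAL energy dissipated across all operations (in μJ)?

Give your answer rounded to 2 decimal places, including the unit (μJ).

Initial: C1(3μF, Q=17μC, V=5.67V), C2(2μF, Q=10μC, V=5.00V), C3(6μF, Q=1μC, V=0.17V)
Op 1: GROUND 2: Q2=0; energy lost=25.000
Op 2: CLOSE 2-3: Q_total=1.00, C_total=8.00, V=0.12; Q2=0.25, Q3=0.75; dissipated=0.021
Op 3: GROUND 3: Q3=0; energy lost=0.047
Total dissipated: 25.068 μJ

Answer: 25.07 μJ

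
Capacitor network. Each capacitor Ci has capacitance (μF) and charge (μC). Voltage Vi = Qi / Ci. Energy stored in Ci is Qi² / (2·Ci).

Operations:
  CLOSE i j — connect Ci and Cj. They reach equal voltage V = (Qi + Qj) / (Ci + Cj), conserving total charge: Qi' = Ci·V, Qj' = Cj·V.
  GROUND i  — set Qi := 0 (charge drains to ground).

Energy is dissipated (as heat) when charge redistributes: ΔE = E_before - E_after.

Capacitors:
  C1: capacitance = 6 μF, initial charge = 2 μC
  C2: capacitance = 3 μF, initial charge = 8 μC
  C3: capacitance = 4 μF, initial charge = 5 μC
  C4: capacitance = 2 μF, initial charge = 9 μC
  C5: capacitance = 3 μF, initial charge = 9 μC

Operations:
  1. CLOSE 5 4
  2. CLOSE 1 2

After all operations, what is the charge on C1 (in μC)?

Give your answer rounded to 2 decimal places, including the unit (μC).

Answer: 6.67 μC

Derivation:
Initial: C1(6μF, Q=2μC, V=0.33V), C2(3μF, Q=8μC, V=2.67V), C3(4μF, Q=5μC, V=1.25V), C4(2μF, Q=9μC, V=4.50V), C5(3μF, Q=9μC, V=3.00V)
Op 1: CLOSE 5-4: Q_total=18.00, C_total=5.00, V=3.60; Q5=10.80, Q4=7.20; dissipated=1.350
Op 2: CLOSE 1-2: Q_total=10.00, C_total=9.00, V=1.11; Q1=6.67, Q2=3.33; dissipated=5.444
Final charges: Q1=6.67, Q2=3.33, Q3=5.00, Q4=7.20, Q5=10.80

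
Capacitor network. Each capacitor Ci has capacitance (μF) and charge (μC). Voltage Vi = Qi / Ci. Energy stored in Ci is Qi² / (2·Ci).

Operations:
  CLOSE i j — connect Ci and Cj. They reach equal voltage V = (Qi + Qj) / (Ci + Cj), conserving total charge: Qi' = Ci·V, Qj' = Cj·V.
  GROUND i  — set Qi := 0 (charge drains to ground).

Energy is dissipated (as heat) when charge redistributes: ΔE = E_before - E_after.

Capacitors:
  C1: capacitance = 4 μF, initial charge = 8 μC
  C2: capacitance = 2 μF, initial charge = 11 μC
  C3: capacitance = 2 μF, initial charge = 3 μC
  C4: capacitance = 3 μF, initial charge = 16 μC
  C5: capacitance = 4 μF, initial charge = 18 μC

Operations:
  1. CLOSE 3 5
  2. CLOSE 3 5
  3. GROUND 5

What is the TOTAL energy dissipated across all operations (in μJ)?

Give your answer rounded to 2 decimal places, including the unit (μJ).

Answer: 30.50 μJ

Derivation:
Initial: C1(4μF, Q=8μC, V=2.00V), C2(2μF, Q=11μC, V=5.50V), C3(2μF, Q=3μC, V=1.50V), C4(3μF, Q=16μC, V=5.33V), C5(4μF, Q=18μC, V=4.50V)
Op 1: CLOSE 3-5: Q_total=21.00, C_total=6.00, V=3.50; Q3=7.00, Q5=14.00; dissipated=6.000
Op 2: CLOSE 3-5: Q_total=21.00, C_total=6.00, V=3.50; Q3=7.00, Q5=14.00; dissipated=0.000
Op 3: GROUND 5: Q5=0; energy lost=24.500
Total dissipated: 30.500 μJ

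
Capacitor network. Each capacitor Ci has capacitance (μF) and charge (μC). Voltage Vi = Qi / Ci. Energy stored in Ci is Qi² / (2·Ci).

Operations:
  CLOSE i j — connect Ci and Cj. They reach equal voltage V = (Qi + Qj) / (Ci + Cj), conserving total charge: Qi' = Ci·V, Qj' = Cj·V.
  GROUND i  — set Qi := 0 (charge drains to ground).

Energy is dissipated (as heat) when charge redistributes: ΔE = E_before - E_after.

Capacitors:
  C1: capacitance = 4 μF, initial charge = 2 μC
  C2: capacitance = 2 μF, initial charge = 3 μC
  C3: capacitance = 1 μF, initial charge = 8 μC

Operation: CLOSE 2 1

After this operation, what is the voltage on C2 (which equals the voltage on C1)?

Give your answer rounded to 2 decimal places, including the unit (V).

Initial: C1(4μF, Q=2μC, V=0.50V), C2(2μF, Q=3μC, V=1.50V), C3(1μF, Q=8μC, V=8.00V)
Op 1: CLOSE 2-1: Q_total=5.00, C_total=6.00, V=0.83; Q2=1.67, Q1=3.33; dissipated=0.667

Answer: 0.83 V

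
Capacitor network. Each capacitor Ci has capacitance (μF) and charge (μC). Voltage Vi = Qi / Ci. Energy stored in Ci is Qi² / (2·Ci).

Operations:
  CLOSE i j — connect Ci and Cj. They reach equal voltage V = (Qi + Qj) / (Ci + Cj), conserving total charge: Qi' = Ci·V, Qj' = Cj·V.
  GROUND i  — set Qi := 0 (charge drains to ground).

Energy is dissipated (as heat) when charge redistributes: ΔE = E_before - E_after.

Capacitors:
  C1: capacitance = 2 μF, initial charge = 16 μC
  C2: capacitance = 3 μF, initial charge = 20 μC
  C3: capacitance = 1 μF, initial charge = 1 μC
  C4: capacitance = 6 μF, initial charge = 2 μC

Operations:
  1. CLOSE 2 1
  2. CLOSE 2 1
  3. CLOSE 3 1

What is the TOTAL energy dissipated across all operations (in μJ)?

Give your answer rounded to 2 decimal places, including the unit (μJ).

Answer: 13.88 μJ

Derivation:
Initial: C1(2μF, Q=16μC, V=8.00V), C2(3μF, Q=20μC, V=6.67V), C3(1μF, Q=1μC, V=1.00V), C4(6μF, Q=2μC, V=0.33V)
Op 1: CLOSE 2-1: Q_total=36.00, C_total=5.00, V=7.20; Q2=21.60, Q1=14.40; dissipated=1.067
Op 2: CLOSE 2-1: Q_total=36.00, C_total=5.00, V=7.20; Q2=21.60, Q1=14.40; dissipated=0.000
Op 3: CLOSE 3-1: Q_total=15.40, C_total=3.00, V=5.13; Q3=5.13, Q1=10.27; dissipated=12.813
Total dissipated: 13.880 μJ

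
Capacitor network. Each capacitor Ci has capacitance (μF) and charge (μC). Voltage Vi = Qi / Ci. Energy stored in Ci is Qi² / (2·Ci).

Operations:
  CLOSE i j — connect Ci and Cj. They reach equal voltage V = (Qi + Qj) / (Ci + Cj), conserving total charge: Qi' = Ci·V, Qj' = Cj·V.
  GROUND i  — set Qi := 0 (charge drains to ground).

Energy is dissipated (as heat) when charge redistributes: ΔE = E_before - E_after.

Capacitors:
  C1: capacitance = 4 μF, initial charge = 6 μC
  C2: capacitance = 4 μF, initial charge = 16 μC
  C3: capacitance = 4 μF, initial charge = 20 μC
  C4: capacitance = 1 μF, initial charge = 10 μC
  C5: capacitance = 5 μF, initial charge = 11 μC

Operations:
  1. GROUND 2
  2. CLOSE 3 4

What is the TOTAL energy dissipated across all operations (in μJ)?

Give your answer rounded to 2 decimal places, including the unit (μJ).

Initial: C1(4μF, Q=6μC, V=1.50V), C2(4μF, Q=16μC, V=4.00V), C3(4μF, Q=20μC, V=5.00V), C4(1μF, Q=10μC, V=10.00V), C5(5μF, Q=11μC, V=2.20V)
Op 1: GROUND 2: Q2=0; energy lost=32.000
Op 2: CLOSE 3-4: Q_total=30.00, C_total=5.00, V=6.00; Q3=24.00, Q4=6.00; dissipated=10.000
Total dissipated: 42.000 μJ

Answer: 42.00 μJ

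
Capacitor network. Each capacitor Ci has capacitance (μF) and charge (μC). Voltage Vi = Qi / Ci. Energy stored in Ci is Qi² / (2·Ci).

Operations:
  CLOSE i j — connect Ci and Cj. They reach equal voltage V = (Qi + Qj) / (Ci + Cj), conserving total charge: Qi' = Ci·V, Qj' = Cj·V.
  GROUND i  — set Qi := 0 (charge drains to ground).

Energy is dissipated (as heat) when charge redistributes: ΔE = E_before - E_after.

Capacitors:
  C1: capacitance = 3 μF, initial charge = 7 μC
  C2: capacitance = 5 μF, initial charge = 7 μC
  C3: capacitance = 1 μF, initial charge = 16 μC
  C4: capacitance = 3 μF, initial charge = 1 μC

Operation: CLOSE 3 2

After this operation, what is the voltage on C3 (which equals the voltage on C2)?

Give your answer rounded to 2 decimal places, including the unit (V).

Answer: 3.83 V

Derivation:
Initial: C1(3μF, Q=7μC, V=2.33V), C2(5μF, Q=7μC, V=1.40V), C3(1μF, Q=16μC, V=16.00V), C4(3μF, Q=1μC, V=0.33V)
Op 1: CLOSE 3-2: Q_total=23.00, C_total=6.00, V=3.83; Q3=3.83, Q2=19.17; dissipated=88.817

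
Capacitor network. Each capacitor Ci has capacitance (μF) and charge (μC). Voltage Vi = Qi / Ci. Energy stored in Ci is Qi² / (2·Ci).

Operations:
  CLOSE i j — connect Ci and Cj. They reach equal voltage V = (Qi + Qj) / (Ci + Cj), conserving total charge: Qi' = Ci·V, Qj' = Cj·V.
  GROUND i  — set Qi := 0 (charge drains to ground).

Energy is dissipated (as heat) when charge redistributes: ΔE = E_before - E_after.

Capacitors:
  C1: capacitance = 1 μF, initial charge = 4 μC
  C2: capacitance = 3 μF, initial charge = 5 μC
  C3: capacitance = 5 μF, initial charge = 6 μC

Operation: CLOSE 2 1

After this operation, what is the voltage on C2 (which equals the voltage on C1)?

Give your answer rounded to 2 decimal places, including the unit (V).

Answer: 2.25 V

Derivation:
Initial: C1(1μF, Q=4μC, V=4.00V), C2(3μF, Q=5μC, V=1.67V), C3(5μF, Q=6μC, V=1.20V)
Op 1: CLOSE 2-1: Q_total=9.00, C_total=4.00, V=2.25; Q2=6.75, Q1=2.25; dissipated=2.042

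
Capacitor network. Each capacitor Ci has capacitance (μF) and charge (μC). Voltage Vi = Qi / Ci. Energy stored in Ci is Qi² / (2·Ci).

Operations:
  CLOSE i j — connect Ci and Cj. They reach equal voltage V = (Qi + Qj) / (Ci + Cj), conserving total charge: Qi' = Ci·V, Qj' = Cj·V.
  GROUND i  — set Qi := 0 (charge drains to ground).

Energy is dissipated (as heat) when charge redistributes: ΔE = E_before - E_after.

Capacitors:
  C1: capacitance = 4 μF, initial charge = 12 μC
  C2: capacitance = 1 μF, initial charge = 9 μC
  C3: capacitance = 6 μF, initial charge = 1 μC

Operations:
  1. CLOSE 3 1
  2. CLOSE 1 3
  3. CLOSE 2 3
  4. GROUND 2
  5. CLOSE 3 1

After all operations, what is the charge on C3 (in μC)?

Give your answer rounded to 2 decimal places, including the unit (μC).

Initial: C1(4μF, Q=12μC, V=3.00V), C2(1μF, Q=9μC, V=9.00V), C3(6μF, Q=1μC, V=0.17V)
Op 1: CLOSE 3-1: Q_total=13.00, C_total=10.00, V=1.30; Q3=7.80, Q1=5.20; dissipated=9.633
Op 2: CLOSE 1-3: Q_total=13.00, C_total=10.00, V=1.30; Q1=5.20, Q3=7.80; dissipated=0.000
Op 3: CLOSE 2-3: Q_total=16.80, C_total=7.00, V=2.40; Q2=2.40, Q3=14.40; dissipated=25.410
Op 4: GROUND 2: Q2=0; energy lost=2.880
Op 5: CLOSE 3-1: Q_total=19.60, C_total=10.00, V=1.96; Q3=11.76, Q1=7.84; dissipated=1.452
Final charges: Q1=7.84, Q2=0.00, Q3=11.76

Answer: 11.76 μC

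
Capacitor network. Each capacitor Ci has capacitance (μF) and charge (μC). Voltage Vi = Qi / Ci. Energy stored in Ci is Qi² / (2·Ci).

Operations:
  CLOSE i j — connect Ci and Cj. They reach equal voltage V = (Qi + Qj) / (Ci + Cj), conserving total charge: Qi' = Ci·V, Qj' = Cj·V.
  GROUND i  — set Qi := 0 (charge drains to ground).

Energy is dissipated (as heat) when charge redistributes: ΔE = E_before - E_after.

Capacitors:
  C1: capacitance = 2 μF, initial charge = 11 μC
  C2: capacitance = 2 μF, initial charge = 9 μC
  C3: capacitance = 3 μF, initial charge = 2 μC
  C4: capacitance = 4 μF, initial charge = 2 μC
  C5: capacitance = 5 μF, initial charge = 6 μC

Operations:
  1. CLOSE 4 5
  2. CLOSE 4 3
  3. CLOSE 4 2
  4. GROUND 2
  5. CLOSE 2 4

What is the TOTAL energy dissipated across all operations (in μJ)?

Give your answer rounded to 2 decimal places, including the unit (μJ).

Answer: 16.61 μJ

Derivation:
Initial: C1(2μF, Q=11μC, V=5.50V), C2(2μF, Q=9μC, V=4.50V), C3(3μF, Q=2μC, V=0.67V), C4(4μF, Q=2μC, V=0.50V), C5(5μF, Q=6μC, V=1.20V)
Op 1: CLOSE 4-5: Q_total=8.00, C_total=9.00, V=0.89; Q4=3.56, Q5=4.44; dissipated=0.544
Op 2: CLOSE 4-3: Q_total=5.56, C_total=7.00, V=0.79; Q4=3.17, Q3=2.38; dissipated=0.042
Op 3: CLOSE 4-2: Q_total=12.17, C_total=6.00, V=2.03; Q4=8.12, Q2=4.06; dissipated=9.158
Op 4: GROUND 2: Q2=0; energy lost=4.117
Op 5: CLOSE 2-4: Q_total=8.12, C_total=6.00, V=1.35; Q2=2.71, Q4=5.41; dissipated=2.745
Total dissipated: 16.607 μJ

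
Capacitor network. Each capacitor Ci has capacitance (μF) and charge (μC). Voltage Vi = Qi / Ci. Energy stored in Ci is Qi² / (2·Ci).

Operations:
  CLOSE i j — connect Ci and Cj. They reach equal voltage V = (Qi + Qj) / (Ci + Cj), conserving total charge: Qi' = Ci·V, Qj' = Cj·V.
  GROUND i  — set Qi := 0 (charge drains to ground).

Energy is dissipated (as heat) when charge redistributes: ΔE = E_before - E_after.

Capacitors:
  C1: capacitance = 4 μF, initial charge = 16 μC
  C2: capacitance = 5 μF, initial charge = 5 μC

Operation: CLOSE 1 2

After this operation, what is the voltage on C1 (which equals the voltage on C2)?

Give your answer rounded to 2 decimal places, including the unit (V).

Initial: C1(4μF, Q=16μC, V=4.00V), C2(5μF, Q=5μC, V=1.00V)
Op 1: CLOSE 1-2: Q_total=21.00, C_total=9.00, V=2.33; Q1=9.33, Q2=11.67; dissipated=10.000

Answer: 2.33 V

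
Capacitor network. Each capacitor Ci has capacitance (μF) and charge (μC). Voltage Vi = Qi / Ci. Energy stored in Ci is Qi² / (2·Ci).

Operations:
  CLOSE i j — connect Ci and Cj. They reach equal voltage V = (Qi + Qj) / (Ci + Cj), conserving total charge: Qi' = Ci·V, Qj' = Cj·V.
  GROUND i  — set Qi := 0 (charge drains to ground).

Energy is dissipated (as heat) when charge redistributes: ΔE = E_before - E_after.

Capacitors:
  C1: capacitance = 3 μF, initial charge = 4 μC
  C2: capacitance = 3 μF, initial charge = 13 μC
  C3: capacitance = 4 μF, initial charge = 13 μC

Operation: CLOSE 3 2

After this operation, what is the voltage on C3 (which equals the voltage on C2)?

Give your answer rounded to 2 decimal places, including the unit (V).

Answer: 3.71 V

Derivation:
Initial: C1(3μF, Q=4μC, V=1.33V), C2(3μF, Q=13μC, V=4.33V), C3(4μF, Q=13μC, V=3.25V)
Op 1: CLOSE 3-2: Q_total=26.00, C_total=7.00, V=3.71; Q3=14.86, Q2=11.14; dissipated=1.006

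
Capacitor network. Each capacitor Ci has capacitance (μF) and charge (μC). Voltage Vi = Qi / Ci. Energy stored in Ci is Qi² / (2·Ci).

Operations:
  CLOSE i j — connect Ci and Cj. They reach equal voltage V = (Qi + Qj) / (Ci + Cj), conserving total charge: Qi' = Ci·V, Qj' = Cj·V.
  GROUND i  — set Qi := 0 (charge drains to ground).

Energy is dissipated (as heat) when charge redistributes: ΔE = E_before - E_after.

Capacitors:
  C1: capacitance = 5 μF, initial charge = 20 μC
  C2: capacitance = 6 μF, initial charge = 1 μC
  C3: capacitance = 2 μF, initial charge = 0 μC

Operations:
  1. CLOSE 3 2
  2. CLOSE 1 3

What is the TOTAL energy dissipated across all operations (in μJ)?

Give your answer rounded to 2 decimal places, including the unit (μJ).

Answer: 10.75 μJ

Derivation:
Initial: C1(5μF, Q=20μC, V=4.00V), C2(6μF, Q=1μC, V=0.17V), C3(2μF, Q=0μC, V=0.00V)
Op 1: CLOSE 3-2: Q_total=1.00, C_total=8.00, V=0.12; Q3=0.25, Q2=0.75; dissipated=0.021
Op 2: CLOSE 1-3: Q_total=20.25, C_total=7.00, V=2.89; Q1=14.46, Q3=5.79; dissipated=10.725
Total dissipated: 10.746 μJ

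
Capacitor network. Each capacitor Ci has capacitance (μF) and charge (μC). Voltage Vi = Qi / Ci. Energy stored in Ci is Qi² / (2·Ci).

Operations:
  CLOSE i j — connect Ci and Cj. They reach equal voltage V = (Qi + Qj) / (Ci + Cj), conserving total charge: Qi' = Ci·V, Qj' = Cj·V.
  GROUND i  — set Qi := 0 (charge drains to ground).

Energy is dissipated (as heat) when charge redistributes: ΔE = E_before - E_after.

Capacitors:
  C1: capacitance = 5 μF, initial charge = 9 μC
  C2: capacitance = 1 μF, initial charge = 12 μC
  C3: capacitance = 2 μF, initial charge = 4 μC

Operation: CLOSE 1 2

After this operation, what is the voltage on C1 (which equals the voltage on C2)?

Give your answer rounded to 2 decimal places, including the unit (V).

Answer: 3.50 V

Derivation:
Initial: C1(5μF, Q=9μC, V=1.80V), C2(1μF, Q=12μC, V=12.00V), C3(2μF, Q=4μC, V=2.00V)
Op 1: CLOSE 1-2: Q_total=21.00, C_total=6.00, V=3.50; Q1=17.50, Q2=3.50; dissipated=43.350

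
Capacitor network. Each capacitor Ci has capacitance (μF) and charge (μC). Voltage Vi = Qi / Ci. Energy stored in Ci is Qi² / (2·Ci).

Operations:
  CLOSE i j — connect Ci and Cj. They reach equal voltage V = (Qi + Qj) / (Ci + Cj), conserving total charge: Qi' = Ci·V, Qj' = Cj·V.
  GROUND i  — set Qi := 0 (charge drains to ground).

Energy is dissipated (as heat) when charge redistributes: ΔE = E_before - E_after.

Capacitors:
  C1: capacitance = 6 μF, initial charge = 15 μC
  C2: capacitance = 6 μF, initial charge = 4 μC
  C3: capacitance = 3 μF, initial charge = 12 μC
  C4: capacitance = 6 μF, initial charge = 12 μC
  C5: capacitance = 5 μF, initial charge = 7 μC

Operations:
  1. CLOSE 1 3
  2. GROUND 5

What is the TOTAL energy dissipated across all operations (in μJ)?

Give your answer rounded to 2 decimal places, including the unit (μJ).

Initial: C1(6μF, Q=15μC, V=2.50V), C2(6μF, Q=4μC, V=0.67V), C3(3μF, Q=12μC, V=4.00V), C4(6μF, Q=12μC, V=2.00V), C5(5μF, Q=7μC, V=1.40V)
Op 1: CLOSE 1-3: Q_total=27.00, C_total=9.00, V=3.00; Q1=18.00, Q3=9.00; dissipated=2.250
Op 2: GROUND 5: Q5=0; energy lost=4.900
Total dissipated: 7.150 μJ

Answer: 7.15 μJ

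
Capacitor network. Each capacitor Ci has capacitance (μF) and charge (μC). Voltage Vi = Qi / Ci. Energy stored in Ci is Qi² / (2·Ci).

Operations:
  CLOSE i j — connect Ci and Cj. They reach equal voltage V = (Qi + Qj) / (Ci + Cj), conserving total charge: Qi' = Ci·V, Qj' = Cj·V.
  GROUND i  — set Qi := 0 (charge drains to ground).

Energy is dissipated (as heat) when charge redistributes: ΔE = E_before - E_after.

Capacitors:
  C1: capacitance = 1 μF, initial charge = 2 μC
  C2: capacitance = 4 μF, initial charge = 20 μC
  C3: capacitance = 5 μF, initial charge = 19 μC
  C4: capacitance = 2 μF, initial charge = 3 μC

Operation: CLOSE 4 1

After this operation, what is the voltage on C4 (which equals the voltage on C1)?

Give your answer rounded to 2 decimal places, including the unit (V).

Initial: C1(1μF, Q=2μC, V=2.00V), C2(4μF, Q=20μC, V=5.00V), C3(5μF, Q=19μC, V=3.80V), C4(2μF, Q=3μC, V=1.50V)
Op 1: CLOSE 4-1: Q_total=5.00, C_total=3.00, V=1.67; Q4=3.33, Q1=1.67; dissipated=0.083

Answer: 1.67 V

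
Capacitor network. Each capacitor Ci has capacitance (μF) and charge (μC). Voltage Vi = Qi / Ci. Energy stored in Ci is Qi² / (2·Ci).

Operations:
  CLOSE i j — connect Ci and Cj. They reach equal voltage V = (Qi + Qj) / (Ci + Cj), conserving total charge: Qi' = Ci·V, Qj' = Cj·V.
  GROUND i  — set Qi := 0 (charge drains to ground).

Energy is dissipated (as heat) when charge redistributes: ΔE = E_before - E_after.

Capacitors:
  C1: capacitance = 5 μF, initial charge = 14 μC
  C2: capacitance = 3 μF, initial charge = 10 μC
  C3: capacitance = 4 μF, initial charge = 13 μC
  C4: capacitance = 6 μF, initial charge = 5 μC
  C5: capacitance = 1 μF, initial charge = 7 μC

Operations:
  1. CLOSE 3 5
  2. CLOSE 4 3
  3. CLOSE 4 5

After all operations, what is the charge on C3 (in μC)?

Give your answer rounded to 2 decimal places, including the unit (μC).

Initial: C1(5μF, Q=14μC, V=2.80V), C2(3μF, Q=10μC, V=3.33V), C3(4μF, Q=13μC, V=3.25V), C4(6μF, Q=5μC, V=0.83V), C5(1μF, Q=7μC, V=7.00V)
Op 1: CLOSE 3-5: Q_total=20.00, C_total=5.00, V=4.00; Q3=16.00, Q5=4.00; dissipated=5.625
Op 2: CLOSE 4-3: Q_total=21.00, C_total=10.00, V=2.10; Q4=12.60, Q3=8.40; dissipated=12.033
Op 3: CLOSE 4-5: Q_total=16.60, C_total=7.00, V=2.37; Q4=14.23, Q5=2.37; dissipated=1.547
Final charges: Q1=14.00, Q2=10.00, Q3=8.40, Q4=14.23, Q5=2.37

Answer: 8.40 μC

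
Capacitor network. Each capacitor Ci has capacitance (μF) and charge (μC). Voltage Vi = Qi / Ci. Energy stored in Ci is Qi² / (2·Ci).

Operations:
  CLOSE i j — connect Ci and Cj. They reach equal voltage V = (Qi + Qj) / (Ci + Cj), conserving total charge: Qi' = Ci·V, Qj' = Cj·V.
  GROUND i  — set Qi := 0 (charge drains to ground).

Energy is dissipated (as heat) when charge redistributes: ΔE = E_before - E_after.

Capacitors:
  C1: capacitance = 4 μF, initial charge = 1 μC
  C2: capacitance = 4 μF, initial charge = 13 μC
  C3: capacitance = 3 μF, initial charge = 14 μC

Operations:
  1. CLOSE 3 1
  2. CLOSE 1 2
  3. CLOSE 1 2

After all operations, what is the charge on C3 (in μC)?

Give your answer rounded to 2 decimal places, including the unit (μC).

Answer: 6.43 μC

Derivation:
Initial: C1(4μF, Q=1μC, V=0.25V), C2(4μF, Q=13μC, V=3.25V), C3(3μF, Q=14μC, V=4.67V)
Op 1: CLOSE 3-1: Q_total=15.00, C_total=7.00, V=2.14; Q3=6.43, Q1=8.57; dissipated=16.720
Op 2: CLOSE 1-2: Q_total=21.57, C_total=8.00, V=2.70; Q1=10.79, Q2=10.79; dissipated=1.226
Op 3: CLOSE 1-2: Q_total=21.57, C_total=8.00, V=2.70; Q1=10.79, Q2=10.79; dissipated=0.000
Final charges: Q1=10.79, Q2=10.79, Q3=6.43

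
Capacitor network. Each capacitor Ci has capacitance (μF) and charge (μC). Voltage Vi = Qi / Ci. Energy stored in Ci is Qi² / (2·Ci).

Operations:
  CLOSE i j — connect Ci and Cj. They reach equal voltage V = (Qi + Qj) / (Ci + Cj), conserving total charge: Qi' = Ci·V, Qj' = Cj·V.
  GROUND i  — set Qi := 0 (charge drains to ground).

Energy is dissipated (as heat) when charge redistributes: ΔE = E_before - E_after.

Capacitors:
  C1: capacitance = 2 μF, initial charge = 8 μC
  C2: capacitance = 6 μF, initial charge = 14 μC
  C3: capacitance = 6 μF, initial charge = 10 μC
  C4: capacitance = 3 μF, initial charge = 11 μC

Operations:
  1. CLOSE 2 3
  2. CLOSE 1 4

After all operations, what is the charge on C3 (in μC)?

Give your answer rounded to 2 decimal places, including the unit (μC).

Initial: C1(2μF, Q=8μC, V=4.00V), C2(6μF, Q=14μC, V=2.33V), C3(6μF, Q=10μC, V=1.67V), C4(3μF, Q=11μC, V=3.67V)
Op 1: CLOSE 2-3: Q_total=24.00, C_total=12.00, V=2.00; Q2=12.00, Q3=12.00; dissipated=0.667
Op 2: CLOSE 1-4: Q_total=19.00, C_total=5.00, V=3.80; Q1=7.60, Q4=11.40; dissipated=0.067
Final charges: Q1=7.60, Q2=12.00, Q3=12.00, Q4=11.40

Answer: 12.00 μC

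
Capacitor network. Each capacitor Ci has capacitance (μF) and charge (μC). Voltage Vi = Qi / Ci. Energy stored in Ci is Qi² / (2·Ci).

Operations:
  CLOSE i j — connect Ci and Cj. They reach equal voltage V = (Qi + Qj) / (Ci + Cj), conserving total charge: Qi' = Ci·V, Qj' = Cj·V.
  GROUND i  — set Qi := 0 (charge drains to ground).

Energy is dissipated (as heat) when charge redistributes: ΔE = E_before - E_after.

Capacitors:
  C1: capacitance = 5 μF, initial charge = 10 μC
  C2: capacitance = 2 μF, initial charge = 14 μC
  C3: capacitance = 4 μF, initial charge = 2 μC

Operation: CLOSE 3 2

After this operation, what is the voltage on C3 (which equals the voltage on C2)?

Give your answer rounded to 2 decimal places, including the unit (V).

Answer: 2.67 V

Derivation:
Initial: C1(5μF, Q=10μC, V=2.00V), C2(2μF, Q=14μC, V=7.00V), C3(4μF, Q=2μC, V=0.50V)
Op 1: CLOSE 3-2: Q_total=16.00, C_total=6.00, V=2.67; Q3=10.67, Q2=5.33; dissipated=28.167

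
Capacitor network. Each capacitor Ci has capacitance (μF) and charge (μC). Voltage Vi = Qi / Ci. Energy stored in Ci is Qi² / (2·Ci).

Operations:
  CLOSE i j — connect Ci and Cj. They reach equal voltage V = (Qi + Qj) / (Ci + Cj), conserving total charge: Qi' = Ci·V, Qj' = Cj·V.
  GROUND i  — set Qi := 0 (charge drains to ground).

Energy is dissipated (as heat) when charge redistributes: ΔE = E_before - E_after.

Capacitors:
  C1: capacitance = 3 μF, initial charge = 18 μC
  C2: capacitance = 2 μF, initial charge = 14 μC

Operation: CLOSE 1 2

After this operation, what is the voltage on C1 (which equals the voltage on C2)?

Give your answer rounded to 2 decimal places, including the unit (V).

Initial: C1(3μF, Q=18μC, V=6.00V), C2(2μF, Q=14μC, V=7.00V)
Op 1: CLOSE 1-2: Q_total=32.00, C_total=5.00, V=6.40; Q1=19.20, Q2=12.80; dissipated=0.600

Answer: 6.40 V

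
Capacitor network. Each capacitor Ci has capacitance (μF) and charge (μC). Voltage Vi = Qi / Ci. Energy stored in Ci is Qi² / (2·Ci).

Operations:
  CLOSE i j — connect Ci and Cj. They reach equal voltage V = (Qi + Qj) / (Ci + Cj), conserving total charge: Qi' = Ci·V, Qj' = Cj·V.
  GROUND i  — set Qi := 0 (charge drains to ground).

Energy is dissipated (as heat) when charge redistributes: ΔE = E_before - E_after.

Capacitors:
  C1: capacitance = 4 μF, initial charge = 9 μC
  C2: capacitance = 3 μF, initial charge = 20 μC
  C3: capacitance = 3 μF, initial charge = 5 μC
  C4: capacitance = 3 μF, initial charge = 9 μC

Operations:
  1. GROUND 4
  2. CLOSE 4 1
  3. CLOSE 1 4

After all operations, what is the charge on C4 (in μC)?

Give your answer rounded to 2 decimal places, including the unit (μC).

Initial: C1(4μF, Q=9μC, V=2.25V), C2(3μF, Q=20μC, V=6.67V), C3(3μF, Q=5μC, V=1.67V), C4(3μF, Q=9μC, V=3.00V)
Op 1: GROUND 4: Q4=0; energy lost=13.500
Op 2: CLOSE 4-1: Q_total=9.00, C_total=7.00, V=1.29; Q4=3.86, Q1=5.14; dissipated=4.339
Op 3: CLOSE 1-4: Q_total=9.00, C_total=7.00, V=1.29; Q1=5.14, Q4=3.86; dissipated=0.000
Final charges: Q1=5.14, Q2=20.00, Q3=5.00, Q4=3.86

Answer: 3.86 μC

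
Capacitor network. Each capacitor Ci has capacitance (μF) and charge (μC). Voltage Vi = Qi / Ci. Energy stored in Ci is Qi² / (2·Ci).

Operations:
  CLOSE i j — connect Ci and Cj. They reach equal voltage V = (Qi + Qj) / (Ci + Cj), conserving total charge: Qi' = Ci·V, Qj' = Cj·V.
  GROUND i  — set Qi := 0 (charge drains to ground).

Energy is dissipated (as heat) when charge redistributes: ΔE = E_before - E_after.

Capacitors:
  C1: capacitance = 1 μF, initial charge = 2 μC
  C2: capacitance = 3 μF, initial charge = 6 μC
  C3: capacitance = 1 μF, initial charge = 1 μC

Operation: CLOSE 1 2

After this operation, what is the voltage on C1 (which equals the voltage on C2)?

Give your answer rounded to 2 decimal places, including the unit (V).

Initial: C1(1μF, Q=2μC, V=2.00V), C2(3μF, Q=6μC, V=2.00V), C3(1μF, Q=1μC, V=1.00V)
Op 1: CLOSE 1-2: Q_total=8.00, C_total=4.00, V=2.00; Q1=2.00, Q2=6.00; dissipated=0.000

Answer: 2.00 V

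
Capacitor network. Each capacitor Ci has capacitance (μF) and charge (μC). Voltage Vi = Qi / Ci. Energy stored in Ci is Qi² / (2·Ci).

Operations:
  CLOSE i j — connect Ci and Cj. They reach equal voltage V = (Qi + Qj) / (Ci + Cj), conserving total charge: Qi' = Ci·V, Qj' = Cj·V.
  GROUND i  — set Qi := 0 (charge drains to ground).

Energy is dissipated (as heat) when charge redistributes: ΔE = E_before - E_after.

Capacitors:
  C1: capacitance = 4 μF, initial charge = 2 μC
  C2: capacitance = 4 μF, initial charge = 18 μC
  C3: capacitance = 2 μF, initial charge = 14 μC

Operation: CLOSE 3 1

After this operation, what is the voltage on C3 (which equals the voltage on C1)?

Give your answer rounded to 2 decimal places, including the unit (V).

Initial: C1(4μF, Q=2μC, V=0.50V), C2(4μF, Q=18μC, V=4.50V), C3(2μF, Q=14μC, V=7.00V)
Op 1: CLOSE 3-1: Q_total=16.00, C_total=6.00, V=2.67; Q3=5.33, Q1=10.67; dissipated=28.167

Answer: 2.67 V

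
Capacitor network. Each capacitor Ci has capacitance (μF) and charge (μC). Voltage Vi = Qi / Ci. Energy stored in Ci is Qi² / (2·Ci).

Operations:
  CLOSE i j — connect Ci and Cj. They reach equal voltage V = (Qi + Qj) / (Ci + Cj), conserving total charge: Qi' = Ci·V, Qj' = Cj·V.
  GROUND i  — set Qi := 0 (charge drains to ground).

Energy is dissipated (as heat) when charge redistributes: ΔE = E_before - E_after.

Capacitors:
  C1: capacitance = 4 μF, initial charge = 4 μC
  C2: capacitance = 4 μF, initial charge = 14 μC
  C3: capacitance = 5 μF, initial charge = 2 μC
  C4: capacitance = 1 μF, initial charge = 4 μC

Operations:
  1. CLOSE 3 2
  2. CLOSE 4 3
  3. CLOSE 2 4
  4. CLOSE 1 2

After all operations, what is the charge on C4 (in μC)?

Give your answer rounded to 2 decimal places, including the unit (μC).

Answer: 1.85 μC

Derivation:
Initial: C1(4μF, Q=4μC, V=1.00V), C2(4μF, Q=14μC, V=3.50V), C3(5μF, Q=2μC, V=0.40V), C4(1μF, Q=4μC, V=4.00V)
Op 1: CLOSE 3-2: Q_total=16.00, C_total=9.00, V=1.78; Q3=8.89, Q2=7.11; dissipated=10.678
Op 2: CLOSE 4-3: Q_total=12.89, C_total=6.00, V=2.15; Q4=2.15, Q3=10.74; dissipated=2.058
Op 3: CLOSE 2-4: Q_total=9.26, C_total=5.00, V=1.85; Q2=7.41, Q4=1.85; dissipated=0.055
Op 4: CLOSE 1-2: Q_total=11.41, C_total=8.00, V=1.43; Q1=5.70, Q2=5.70; dissipated=0.726
Final charges: Q1=5.70, Q2=5.70, Q3=10.74, Q4=1.85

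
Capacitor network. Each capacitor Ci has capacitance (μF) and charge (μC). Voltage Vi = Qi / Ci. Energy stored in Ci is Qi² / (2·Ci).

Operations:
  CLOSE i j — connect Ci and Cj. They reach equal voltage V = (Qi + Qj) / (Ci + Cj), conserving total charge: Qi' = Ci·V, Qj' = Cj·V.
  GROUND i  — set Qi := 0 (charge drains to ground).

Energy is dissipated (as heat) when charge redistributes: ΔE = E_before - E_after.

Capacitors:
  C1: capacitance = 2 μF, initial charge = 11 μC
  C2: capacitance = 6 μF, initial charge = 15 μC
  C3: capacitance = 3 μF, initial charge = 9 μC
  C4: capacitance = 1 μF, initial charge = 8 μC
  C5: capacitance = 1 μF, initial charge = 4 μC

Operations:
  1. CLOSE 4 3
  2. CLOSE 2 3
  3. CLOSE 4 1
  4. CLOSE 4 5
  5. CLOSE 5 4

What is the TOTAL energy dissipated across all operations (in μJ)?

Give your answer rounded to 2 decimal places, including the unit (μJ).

Initial: C1(2μF, Q=11μC, V=5.50V), C2(6μF, Q=15μC, V=2.50V), C3(3μF, Q=9μC, V=3.00V), C4(1μF, Q=8μC, V=8.00V), C5(1μF, Q=4μC, V=4.00V)
Op 1: CLOSE 4-3: Q_total=17.00, C_total=4.00, V=4.25; Q4=4.25, Q3=12.75; dissipated=9.375
Op 2: CLOSE 2-3: Q_total=27.75, C_total=9.00, V=3.08; Q2=18.50, Q3=9.25; dissipated=3.062
Op 3: CLOSE 4-1: Q_total=15.25, C_total=3.00, V=5.08; Q4=5.08, Q1=10.17; dissipated=0.521
Op 4: CLOSE 4-5: Q_total=9.08, C_total=2.00, V=4.54; Q4=4.54, Q5=4.54; dissipated=0.293
Op 5: CLOSE 5-4: Q_total=9.08, C_total=2.00, V=4.54; Q5=4.54, Q4=4.54; dissipated=0.000
Total dissipated: 13.252 μJ

Answer: 13.25 μJ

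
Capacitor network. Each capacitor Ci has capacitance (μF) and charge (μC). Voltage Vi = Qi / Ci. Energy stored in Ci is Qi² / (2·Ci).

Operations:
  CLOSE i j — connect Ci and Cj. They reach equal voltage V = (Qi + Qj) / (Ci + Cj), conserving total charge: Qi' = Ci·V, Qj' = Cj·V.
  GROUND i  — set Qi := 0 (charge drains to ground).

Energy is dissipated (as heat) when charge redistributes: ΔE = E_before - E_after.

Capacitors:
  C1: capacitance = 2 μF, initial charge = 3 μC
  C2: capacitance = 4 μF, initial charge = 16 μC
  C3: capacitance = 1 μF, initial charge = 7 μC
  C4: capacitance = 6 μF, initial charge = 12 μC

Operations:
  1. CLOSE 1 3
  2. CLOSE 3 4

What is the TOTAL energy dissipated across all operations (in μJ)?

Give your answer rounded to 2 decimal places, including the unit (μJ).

Initial: C1(2μF, Q=3μC, V=1.50V), C2(4μF, Q=16μC, V=4.00V), C3(1μF, Q=7μC, V=7.00V), C4(6μF, Q=12μC, V=2.00V)
Op 1: CLOSE 1-3: Q_total=10.00, C_total=3.00, V=3.33; Q1=6.67, Q3=3.33; dissipated=10.083
Op 2: CLOSE 3-4: Q_total=15.33, C_total=7.00, V=2.19; Q3=2.19, Q4=13.14; dissipated=0.762
Total dissipated: 10.845 μJ

Answer: 10.85 μJ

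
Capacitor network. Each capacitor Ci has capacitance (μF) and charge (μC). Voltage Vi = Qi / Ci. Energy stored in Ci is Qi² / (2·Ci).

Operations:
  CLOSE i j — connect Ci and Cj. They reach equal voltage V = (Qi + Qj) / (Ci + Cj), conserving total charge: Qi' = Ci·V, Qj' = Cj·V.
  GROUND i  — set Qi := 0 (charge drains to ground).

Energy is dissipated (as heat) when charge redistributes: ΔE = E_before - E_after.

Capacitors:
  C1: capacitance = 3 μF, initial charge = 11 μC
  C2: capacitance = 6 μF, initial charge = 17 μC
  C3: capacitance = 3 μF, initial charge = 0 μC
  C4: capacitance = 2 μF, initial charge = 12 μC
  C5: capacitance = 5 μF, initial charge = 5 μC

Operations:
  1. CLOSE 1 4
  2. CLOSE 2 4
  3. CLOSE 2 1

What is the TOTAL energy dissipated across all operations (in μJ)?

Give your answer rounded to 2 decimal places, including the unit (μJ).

Answer: 7.36 μJ

Derivation:
Initial: C1(3μF, Q=11μC, V=3.67V), C2(6μF, Q=17μC, V=2.83V), C3(3μF, Q=0μC, V=0.00V), C4(2μF, Q=12μC, V=6.00V), C5(5μF, Q=5μC, V=1.00V)
Op 1: CLOSE 1-4: Q_total=23.00, C_total=5.00, V=4.60; Q1=13.80, Q4=9.20; dissipated=3.267
Op 2: CLOSE 2-4: Q_total=26.20, C_total=8.00, V=3.27; Q2=19.65, Q4=6.55; dissipated=2.341
Op 3: CLOSE 2-1: Q_total=33.45, C_total=9.00, V=3.72; Q2=22.30, Q1=11.15; dissipated=1.756
Total dissipated: 7.363 μJ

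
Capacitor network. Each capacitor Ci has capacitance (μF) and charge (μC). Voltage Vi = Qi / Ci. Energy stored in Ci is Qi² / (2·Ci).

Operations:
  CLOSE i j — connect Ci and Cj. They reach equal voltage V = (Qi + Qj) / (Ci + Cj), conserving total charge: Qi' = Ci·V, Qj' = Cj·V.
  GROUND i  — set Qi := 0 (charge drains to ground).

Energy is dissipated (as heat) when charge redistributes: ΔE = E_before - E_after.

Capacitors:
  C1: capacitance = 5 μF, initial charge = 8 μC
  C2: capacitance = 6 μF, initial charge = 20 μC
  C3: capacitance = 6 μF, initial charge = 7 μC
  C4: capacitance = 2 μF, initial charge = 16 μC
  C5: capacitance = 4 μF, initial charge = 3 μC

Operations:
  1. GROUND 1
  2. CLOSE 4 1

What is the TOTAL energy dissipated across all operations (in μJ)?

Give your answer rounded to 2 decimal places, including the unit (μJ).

Answer: 52.11 μJ

Derivation:
Initial: C1(5μF, Q=8μC, V=1.60V), C2(6μF, Q=20μC, V=3.33V), C3(6μF, Q=7μC, V=1.17V), C4(2μF, Q=16μC, V=8.00V), C5(4μF, Q=3μC, V=0.75V)
Op 1: GROUND 1: Q1=0; energy lost=6.400
Op 2: CLOSE 4-1: Q_total=16.00, C_total=7.00, V=2.29; Q4=4.57, Q1=11.43; dissipated=45.714
Total dissipated: 52.114 μJ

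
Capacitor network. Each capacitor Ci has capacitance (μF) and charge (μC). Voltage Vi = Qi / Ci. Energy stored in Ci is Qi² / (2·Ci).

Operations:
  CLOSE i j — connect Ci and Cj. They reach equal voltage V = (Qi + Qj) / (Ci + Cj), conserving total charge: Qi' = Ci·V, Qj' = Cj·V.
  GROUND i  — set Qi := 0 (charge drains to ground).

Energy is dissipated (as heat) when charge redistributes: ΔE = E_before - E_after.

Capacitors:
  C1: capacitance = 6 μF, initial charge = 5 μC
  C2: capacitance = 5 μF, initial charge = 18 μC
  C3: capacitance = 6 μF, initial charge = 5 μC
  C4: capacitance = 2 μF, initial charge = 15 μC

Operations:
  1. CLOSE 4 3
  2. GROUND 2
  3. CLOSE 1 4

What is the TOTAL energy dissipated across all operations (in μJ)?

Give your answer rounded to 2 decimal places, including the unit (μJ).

Initial: C1(6μF, Q=5μC, V=0.83V), C2(5μF, Q=18μC, V=3.60V), C3(6μF, Q=5μC, V=0.83V), C4(2μF, Q=15μC, V=7.50V)
Op 1: CLOSE 4-3: Q_total=20.00, C_total=8.00, V=2.50; Q4=5.00, Q3=15.00; dissipated=33.333
Op 2: GROUND 2: Q2=0; energy lost=32.400
Op 3: CLOSE 1-4: Q_total=10.00, C_total=8.00, V=1.25; Q1=7.50, Q4=2.50; dissipated=2.083
Total dissipated: 67.817 μJ

Answer: 67.82 μJ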